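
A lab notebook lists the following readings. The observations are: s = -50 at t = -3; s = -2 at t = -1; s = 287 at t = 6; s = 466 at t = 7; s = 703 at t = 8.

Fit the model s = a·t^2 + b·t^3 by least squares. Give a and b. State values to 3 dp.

a = -1.028, b = 1.503

The normal equations are: 7875·a + 57107·b = 77706;  57107·a + 427179·b = 583118.
(Σt^2·t^2 = 7875, Σt^2·t^3 = 57107, Σt^3·t^3 = 427179, Σt^2·s = 77706, Σt^3·s = 583118.)
Δ = 7875·427179 − 57107² = 102825176.
a = (77706·427179 − 57107·583118)/102825176 = -26437063/25706294; b = (7875·583118 − 57107·77706)/102825176 = 38624427/25706294.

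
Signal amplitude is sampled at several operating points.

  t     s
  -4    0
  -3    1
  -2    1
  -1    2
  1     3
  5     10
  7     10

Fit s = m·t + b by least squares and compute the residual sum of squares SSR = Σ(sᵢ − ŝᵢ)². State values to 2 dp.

SSR = 5.71

The normal equations are: 105·m + 3·b = 116;  3·m + 7·b = 27.
Δ = 105·7 − 3² = 726.
m = (116·7 − 3·27)/726 = 731/726; b = (105·27 − 3·116)/726 = 829/242.
Residuals: 437/726, 72/121, -299/726, -152/363, -520/363, 559/363, -172/363; SSR = 4145/726.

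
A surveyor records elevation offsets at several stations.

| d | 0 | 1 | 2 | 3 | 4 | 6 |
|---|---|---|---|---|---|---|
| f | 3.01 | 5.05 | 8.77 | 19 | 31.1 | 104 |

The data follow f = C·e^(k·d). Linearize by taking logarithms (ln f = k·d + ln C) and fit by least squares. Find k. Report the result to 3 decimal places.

Linearized form: ln f = k·d + ln C. From the 6 transformed points,
Σd = 16.0000, Σ(d)² = 66.0000, Σln f = 15.9187, Σd·ln f = 56.4106.
Equations: 66.0000·k + 16.0000·ln C = 56.4106;  16.0000·k + 6·ln C = 15.9187.
Solving (det = 140.0000): k = 0.59831, ln C = 1.05761.

k = 0.598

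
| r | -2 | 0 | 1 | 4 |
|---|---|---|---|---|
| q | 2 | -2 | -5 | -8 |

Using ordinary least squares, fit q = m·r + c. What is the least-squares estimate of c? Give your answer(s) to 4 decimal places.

c = -2.0000

The normal equations are: 21·m + 3·c = -41;  3·m + 4·c = -13.
(Σr·r = 21, Σr = 3, Σ1 = 4, Σr·q = -41, Σq = -13.)
det = 21·4 − 3² = 75.
m = ((-41)·4 − 3·(-13))/75 = -5/3; c = (21·(-13) − 3·(-41))/75 = -2.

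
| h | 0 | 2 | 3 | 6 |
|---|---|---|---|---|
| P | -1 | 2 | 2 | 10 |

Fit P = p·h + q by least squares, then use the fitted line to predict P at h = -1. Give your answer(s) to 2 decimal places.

P̂ = -3.60

Sums needed: Σh·h = 49, Σh = 11, Σ1 = 4.
And Σh·P = 70, ΣP = 13.
XᵀX·[p, q]ᵀ = XᵀP becomes [[49, 11]; [11, 4]]·[p, q]ᵀ = [70, 13]ᵀ.
Eliminating q: 4·(row 1) − 11·(row 2) gives 75·p = 4·70 − 11·13 = 137, so p = 137/75.
Then q = (13 − 11·(137/75))/4 = -133/75.
At h = -1: P̂ = (137/75)·(-1) + (-133/75)·(1) = -18/5.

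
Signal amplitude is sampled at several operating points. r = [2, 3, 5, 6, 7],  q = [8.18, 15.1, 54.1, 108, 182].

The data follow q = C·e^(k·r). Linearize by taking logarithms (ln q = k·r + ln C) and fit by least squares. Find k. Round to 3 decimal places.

k = 0.630

Taking logs, ln q = k·r + ln C, so regress ln q on r.
Σr = 23.0000, Σ(r)² = 123.0000, Σln q = 18.6934, Σr·ln q = 96.8225.
Equations: 123.0000·k + 23.0000·ln C = 96.8225;  23.0000·k + 5·ln C = 18.6934.
Δ = 123.0000·5 − (23.0000)² = 86.0000; k = (96.8225·5 − 23.0000·18.6934)/86.0000 = 0.62983, ln C = (123.0000·18.6934 − 23.0000·96.8225)/86.0000 = 0.84147.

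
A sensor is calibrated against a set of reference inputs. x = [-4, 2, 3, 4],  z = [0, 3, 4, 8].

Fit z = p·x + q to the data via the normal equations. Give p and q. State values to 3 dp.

p = 0.806, q = 2.742

The normal equations are: 45·p + 5·q = 50;  5·p + 4·q = 15.
Eliminating q: 4·(row 1) − 5·(row 2) gives 155·p = 4·50 − 5·15 = 125, so p = 25/31.
Then q = (15 − 5·(25/31))/4 = 85/31.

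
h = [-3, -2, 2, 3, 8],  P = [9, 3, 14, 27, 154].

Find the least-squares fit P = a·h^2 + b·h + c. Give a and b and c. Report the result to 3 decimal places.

The normal system AᵀA·[a, b, c]ᵀ = AᵀP is [[4290, 512, 90]; [512, 90, 8]; [90, 8, 5]]·[a, b, c]ᵀ = [10248, 1308, 207]ᵀ.
Solving the 3×3 system (Gaussian elimination) gives a = 36009/17675, b = 10398/3535, c = 57/2525.

a = 2.037, b = 2.941, c = 0.023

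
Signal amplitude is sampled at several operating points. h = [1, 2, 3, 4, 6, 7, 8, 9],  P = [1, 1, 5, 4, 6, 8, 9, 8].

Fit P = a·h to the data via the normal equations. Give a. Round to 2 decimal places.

a = 1.04

With design matrix A, AᵀA = [[260]] and AᵀP = [270]ᵀ.
a = 270/260 = 1.03846.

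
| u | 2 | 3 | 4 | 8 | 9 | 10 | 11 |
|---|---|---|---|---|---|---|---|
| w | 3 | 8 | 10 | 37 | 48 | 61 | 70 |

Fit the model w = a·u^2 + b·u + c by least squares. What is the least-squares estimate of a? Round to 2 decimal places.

a = 0.58

With design matrix A, AᵀA = [[35651, 3671, 395]; [3671, 395, 47]; [395, 47, 7]] and Aᵀw = [21070, 2178, 237]ᵀ.
Inverting the 3×3 Gram matrix, [a, b, c]ᵀ = [5923/10164, -449/5082, 5309/3388]ᵀ.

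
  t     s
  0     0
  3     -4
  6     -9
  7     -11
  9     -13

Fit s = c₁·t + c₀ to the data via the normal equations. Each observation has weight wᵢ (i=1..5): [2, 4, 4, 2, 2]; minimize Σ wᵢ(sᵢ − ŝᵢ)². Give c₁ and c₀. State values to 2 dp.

c₁ = -1.52, c₀ = 0.22

From the data, Σwᵢ·t·t = 440, Σwᵢ·t = 68, Σwᵢ·1 = 14.
And Σwᵢ·t·s = -652, Σwᵢ·s = -100.
AᵀWA·[c₁, c₀]ᵀ = AᵀWs becomes [[440, 68]; [68, 14]]·[c₁, c₀]ᵀ = [-652, -100]ᵀ.
Determinant 440·14 − 68² = 1536.
c₁ = ((-652)·14 − 68·(-100))/1536 = -97/64; c₀ = (440·(-100) − 68·(-652))/1536 = 7/32.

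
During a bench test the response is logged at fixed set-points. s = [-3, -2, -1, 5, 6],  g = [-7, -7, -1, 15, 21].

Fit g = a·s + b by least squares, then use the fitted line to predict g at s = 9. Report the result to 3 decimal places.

ĝ = 28.886

The normal system AᵀA·[a, b]ᵀ = Aᵀg is [[75, 5]; [5, 5]]·[a, b]ᵀ = [237, 21]ᵀ.
Eliminating b: 5·(row 1) − 5·(row 2) gives 350·a = 5·237 − 5·21 = 1080, so a = 108/35.
Then b = (21 − 5·(108/35))/5 = 39/35.
At s = 9: ĝ = (108/35)·(9) + (39/35)·(1) = 1011/35.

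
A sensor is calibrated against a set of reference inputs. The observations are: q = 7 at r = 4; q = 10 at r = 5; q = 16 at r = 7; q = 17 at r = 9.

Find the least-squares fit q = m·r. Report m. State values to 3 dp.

Normal-equation sums: Σr·r = 171.
Moment sums: Σr·q = 343.
Normal equations: [[171]]·[m]ᵀ = [343]ᵀ.
m = 343/171 = 2.00585.

m = 2.006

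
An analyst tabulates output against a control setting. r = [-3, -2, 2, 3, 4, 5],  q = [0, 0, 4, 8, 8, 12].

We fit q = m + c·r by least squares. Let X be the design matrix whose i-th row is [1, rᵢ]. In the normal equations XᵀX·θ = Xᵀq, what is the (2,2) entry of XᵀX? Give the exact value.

67

Row 2 ↔ basis r, column 2 ↔ basis r, so (XᵀX)_{2,2} = Σᵢ (r)·(r) = (-3)·(-3) + (-2)·(-2) + (2)·(2) + (3)·(3) + (4)·(4) + (5)·(5) = 67.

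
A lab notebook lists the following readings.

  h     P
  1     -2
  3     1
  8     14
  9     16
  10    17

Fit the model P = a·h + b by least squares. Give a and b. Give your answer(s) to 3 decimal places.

AᵀA·[a, b]ᵀ = AᵀP reads: 255·a + 31·b = 427;  31·a + 5·b = 46.
(Σh·h = 255, Σh = 31, Σ1 = 5, Σh·P = 427, ΣP = 46.)
Determinant 255·5 − 31² = 314.
a = (427·5 − 31·46)/314 = 709/314; b = (255·46 − 31·427)/314 = -1507/314.

a = 2.258, b = -4.799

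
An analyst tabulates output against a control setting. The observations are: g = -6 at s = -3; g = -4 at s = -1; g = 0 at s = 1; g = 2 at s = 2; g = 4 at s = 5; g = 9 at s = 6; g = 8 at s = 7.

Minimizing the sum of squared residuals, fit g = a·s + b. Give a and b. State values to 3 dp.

With design matrix M, MᵀM = [[125, 17]; [17, 7]] and Mᵀg = [156, 13]ᵀ.
Eliminating b: 7·(row 1) − 17·(row 2) gives 586·a = 7·156 − 17·13 = 871, so a = 871/586.
Then b = (13 − 17·(871/586))/7 = -1027/586.

a = 1.486, b = -1.753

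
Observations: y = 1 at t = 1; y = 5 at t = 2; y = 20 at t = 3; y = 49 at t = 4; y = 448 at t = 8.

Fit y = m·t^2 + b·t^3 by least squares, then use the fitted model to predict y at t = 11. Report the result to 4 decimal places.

ŷ = 1199.8958

The normal system AᵀA·[m, b]ᵀ = Aᵀy is [[4450, 34068]; [34068, 267034]]·[m, b]ᵀ = [29657, 233093]ᵀ.
det = 4450·267034 − 34068² = 27672676.
m = (29657·267034 − 34068·233093)/27672676 = -10792493/13836338; b = (4450·233093 − 34068·29657)/27672676 = 13454587/13836338.
At t = 11: ŷ = (-10792493/13836338)·(121) + (13454587/13836338)·(1331) = 8301081822/6918169.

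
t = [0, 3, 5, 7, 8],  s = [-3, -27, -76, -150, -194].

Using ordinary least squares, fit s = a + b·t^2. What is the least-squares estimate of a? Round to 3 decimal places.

a = -1.439

Forming MᵀM = [[5, 147]; [147, 7203]] and Mᵀs = [-450, -21909]ᵀ gives MᵀM·[a, b]ᵀ = Mᵀs.
Eliminating b: 7203·(row 1) − 147·(row 2) gives 14406·a = 7203·(-450) − 147·(-21909) = -20727, so a = -141/98.
Then b = ((-21909) − 147·(-141/98))/7203 = -14465/4802.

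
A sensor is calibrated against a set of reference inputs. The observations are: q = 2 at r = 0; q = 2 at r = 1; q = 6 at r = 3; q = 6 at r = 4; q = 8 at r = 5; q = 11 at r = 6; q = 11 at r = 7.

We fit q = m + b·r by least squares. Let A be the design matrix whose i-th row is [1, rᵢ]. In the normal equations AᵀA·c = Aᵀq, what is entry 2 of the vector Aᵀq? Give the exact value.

Entry 2 ↔ basis r, so (Aᵀq)_{2} = Σᵢ (r)·qᵢ = (0)·(2) + (1)·(2) + (3)·(6) + (4)·(6) + (5)·(8) + (6)·(11) + (7)·(11) = 227.

227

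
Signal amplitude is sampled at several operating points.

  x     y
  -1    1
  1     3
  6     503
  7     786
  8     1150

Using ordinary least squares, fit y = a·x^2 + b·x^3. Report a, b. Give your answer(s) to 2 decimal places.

Normal-equation sums: Σx^2·x^2 = 7795, Σx^2·x^3 = 57351, Σx^3·x^3 = 426451.
And Σx^2·y = 130226, Σx^3·y = 967048.
Eliminating b: 426451·(row 1) − 57351·(row 2) gives 35048344·a = 426451·130226 − 57351·967048 = 73838078, so a = 36919039/17524172.
Then b = (967048 − 57351·(36919039/17524172))/426451 = 34773917/17524172.

a = 2.11, b = 1.98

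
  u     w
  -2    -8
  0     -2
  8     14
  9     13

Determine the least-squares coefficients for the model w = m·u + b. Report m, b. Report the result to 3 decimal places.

m = 1.954, b = -3.078

The normal system MᵀM·[m, b]ᵀ = Mᵀw is [[149, 15]; [15, 4]]·[m, b]ᵀ = [245, 17]ᵀ.
Δ = 149·4 − 15² = 371.
m = (245·4 − 15·17)/371 = 725/371; b = (149·17 − 15·245)/371 = -1142/371.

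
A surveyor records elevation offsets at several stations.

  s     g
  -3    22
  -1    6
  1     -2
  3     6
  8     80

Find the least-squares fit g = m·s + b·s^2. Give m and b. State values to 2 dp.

Compute the Gram sums: Σs·s = 84, Σs·s^2 = 512, Σs^2·s^2 = 4260.
Moment sums: Σs·g = 584, Σs^2·g = 5376.
Normal equations: [[84, 512]; [512, 4260]]·[m, b]ᵀ = [584, 5376]ᵀ.
Δ = 84·4260 − 512² = 95696.
m = (584·4260 − 512·5376)/95696 = -16542/5981; b = (84·5376 − 512·584)/95696 = 9536/5981.

m = -2.77, b = 1.59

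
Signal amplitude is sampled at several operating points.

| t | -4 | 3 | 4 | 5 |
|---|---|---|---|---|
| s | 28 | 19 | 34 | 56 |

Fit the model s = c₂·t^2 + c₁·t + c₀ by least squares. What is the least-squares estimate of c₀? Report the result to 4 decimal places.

c₀ = -3.9646

Setting ∂/∂c₂ … = 0 gives: 1218·c₂ + 152·c₁ + 66·c₀ = 2563;  152·c₂ + 66·c₁ + 8·c₀ = 361;  66·c₂ + 8·c₁ + 4·c₀ = 137.
Inverting the 3×3 Gram matrix, [c₂, c₁, c₀]ᵀ = [2677/1210, 5173/6050, -11993/3025]ᵀ.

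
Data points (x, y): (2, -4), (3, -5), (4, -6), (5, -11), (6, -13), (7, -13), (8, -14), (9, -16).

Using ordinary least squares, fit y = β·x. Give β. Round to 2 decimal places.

β = -1.86

Compute the Gram sums: Σx·x = 284.
Right-hand side: Σx·y = -527.
So AᵀA·[β]ᵀ = Aᵀy: [[284]]·[β]ᵀ = [-527]ᵀ.
β = (-527)/284 = -1.85563.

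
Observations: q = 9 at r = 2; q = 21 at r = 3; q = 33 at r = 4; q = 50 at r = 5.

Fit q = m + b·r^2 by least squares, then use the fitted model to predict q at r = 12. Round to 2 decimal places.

XᵀX·[m, b]ᵀ = Xᵀq reads: 4·m + 54·b = 113;  54·m + 978·b = 2003.
Determinant 4·978 − 54² = 996.
m = (113·978 − 54·2003)/996 = 196/83; b = (4·2003 − 54·113)/996 = 955/498.
At r = 12: q̂ = (196/83)·(1) + (955/498)·(144) = 23116/83.

q̂ = 278.51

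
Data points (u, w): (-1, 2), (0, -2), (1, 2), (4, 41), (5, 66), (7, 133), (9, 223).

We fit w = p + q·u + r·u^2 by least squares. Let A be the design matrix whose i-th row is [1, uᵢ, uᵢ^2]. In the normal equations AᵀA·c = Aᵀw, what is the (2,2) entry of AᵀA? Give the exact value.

173

Row 2 ↔ basis u, column 2 ↔ basis u, so (AᵀA)_{2,2} = Σᵢ (u)·(u) = (-1)·(-1) + (0)·(0) + (1)·(1) + (4)·(4) + (5)·(5) + (7)·(7) + (9)·(9) = 173.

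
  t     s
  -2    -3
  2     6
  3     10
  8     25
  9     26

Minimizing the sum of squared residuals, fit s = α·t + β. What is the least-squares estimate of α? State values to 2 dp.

With design matrix M, MᵀM = [[162, 20]; [20, 5]] and Mᵀs = [482, 64]ᵀ.
det = 162·5 − 20² = 410.
α = (482·5 − 20·64)/410 = 113/41; β = (162·64 − 20·482)/410 = 364/205.

α = 2.76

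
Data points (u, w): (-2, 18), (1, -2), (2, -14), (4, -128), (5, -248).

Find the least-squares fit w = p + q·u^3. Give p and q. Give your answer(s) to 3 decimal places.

p = 1.134, q = -1.998

The normal equations are: 5·p + 190·q = -374;  190·p + 19850·q = -39450.
(Σ1 = 5, Σu^3 = 190, Σu^3·u^3 = 19850, Σw = -374, Σu^3·w = -39450.)
Determinant 5·19850 − 190² = 63150.
p = ((-374)·19850 − 190·(-39450))/63150 = 1432/1263; q = (5·(-39450) − 190·(-374))/63150 = -12619/6315.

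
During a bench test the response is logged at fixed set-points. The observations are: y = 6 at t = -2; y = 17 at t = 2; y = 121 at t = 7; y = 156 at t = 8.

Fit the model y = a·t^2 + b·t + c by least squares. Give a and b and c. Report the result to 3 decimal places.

From the data, Σt^2·t^2 = 6529, Σt^2·t = 855, Σt^2 = 121, Σt·t = 121, Σt = 15, Σ1 = 4.
For Aᵀy: Σt^2·y = 16005, Σt·y = 2117, Σy = 300.
Row-reducing yields a = 6757/3300, b = 579/220, c = 2633/825.

a = 2.048, b = 2.632, c = 3.192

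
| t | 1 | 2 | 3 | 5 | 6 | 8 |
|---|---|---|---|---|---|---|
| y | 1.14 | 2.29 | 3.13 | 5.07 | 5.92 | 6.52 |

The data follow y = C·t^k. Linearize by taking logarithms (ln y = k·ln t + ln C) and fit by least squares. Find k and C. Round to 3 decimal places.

Let Y = ln y. Fitting Y = k·ln t + ln C by least squares:
Sums: Σln t = 7.2724, Σ(ln t)² = 11.8122, Σln y = 7.3772, Σln t·ln y = 11.5256.
Normal system: [[11.8122, 7.2724]; [7.2724, 6]]·[k, ln C]ᵀ = [11.5256, 7.3772]ᵀ.
Slope k = (n·Σln t·ln y − Σln t·Σln y)/(n·Σ(ln t)² − (Σln t)²) = (6·11.5256 − 7.2724·7.3772)/17.9853 = 0.86203; ln C = (Σln y − k·Σln t)/n = 0.18470, so C = exp(0.18470) = 1.20285.

k = 0.862, C = 1.203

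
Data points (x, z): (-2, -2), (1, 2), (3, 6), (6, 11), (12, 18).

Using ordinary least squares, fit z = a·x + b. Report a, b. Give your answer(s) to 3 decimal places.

a = 1.456, b = 1.175

Entries of MᵀM: Σx·x = 194, Σx = 20, Σ1 = 5.
Moment sums: Σx·z = 306, Σz = 35.
Eliminating b: 5·(row 1) − 20·(row 2) gives 570·a = 5·306 − 20·35 = 830, so a = 83/57.
Then b = (35 − 20·(83/57))/5 = 67/57.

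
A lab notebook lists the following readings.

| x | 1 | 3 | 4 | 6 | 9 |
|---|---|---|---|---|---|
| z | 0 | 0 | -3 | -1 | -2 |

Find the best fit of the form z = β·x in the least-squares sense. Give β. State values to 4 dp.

β = -0.2517

The normal equations are: 143·β = -36.
β = (-36)/143 = -0.251748.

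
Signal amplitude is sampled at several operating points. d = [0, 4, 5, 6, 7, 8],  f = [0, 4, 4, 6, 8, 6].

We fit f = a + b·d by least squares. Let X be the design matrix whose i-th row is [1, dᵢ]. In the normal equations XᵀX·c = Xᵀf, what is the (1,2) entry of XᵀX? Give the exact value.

30

Row 1 ↔ basis 1, column 2 ↔ basis d, so (XᵀX)_{1,2} = Σᵢ d = (1)·(0) + (1)·(4) + (1)·(5) + (1)·(6) + (1)·(7) + (1)·(8) = 30.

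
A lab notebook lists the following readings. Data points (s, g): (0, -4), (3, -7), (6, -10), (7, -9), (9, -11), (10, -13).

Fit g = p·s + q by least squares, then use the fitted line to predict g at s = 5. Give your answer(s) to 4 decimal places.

ĝ = -8.3176

Forming AᵀA = [[275, 35]; [35, 6]] and Aᵀg = [-373, -54]ᵀ gives AᵀA·[p, q]ᵀ = Aᵀg.
det = 275·6 − 35² = 425.
p = ((-373)·6 − 35·(-54))/425 = -348/425; q = (275·(-54) − 35·(-373))/425 = -359/85.
At s = 5: ĝ = (-348/425)·(5) + (-359/85)·(1) = -707/85.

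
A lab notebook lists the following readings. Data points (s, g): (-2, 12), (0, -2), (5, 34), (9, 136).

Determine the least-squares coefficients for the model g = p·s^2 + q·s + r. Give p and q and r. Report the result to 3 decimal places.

The normal equations are: 7202·p + 846·q + 110·r = 11914;  846·p + 110·q + 12·r = 1370;  110·p + 12·q + 4·r = 180.
(Σs^2·s^2 = 7202, Σs^2·s = 846, Σs^2 = 110, Σs·s = 110, Σs = 12, Σ1 = 4, Σs^2·g = 11914, Σs·g = 1370, Σg = 180.)
Row-reducing yields p = 43528/21421, q = -63257/21421, r = -43304/21421.

p = 2.032, q = -2.953, r = -2.022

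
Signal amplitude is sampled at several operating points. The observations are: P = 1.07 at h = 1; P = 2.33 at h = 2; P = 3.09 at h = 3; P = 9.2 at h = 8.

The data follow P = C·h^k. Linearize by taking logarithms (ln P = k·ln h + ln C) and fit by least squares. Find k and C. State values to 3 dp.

k = 1.023, C = 1.078

Let Y = ln P. Fitting Y = k·ln h + ln C by least squares:
Σln h = 3.8712, Σ(ln h)² = 6.0115, Σln P = 4.2609, Σln h·ln P = 6.4404.
Normal system: [[6.0115, 3.8712]; [3.8712, 4]]·[k, ln C]ᵀ = [6.4404, 4.2609]ᵀ.
Solving (det = 9.0597): k = 1.02287, ln C = 0.07529, so C = exp(0.07529) = 1.07819.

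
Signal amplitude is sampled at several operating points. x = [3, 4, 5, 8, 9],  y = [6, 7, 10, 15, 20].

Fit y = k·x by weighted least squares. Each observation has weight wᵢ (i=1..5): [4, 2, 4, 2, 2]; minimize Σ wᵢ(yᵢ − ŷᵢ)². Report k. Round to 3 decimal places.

MᵀWM·[k]ᵀ = MᵀWy reads: 458·k = 928.
Hence k = 928 / 458 ≈ 2.0262.

k = 2.026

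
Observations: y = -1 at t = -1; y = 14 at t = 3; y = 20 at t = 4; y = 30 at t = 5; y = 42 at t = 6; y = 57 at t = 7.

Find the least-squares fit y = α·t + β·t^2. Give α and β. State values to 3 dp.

The normal equations are: 136·α + 774·β = 924;  774·α + 4660·β = 5500.
Δ = 136·4660 − 774² = 34684.
α = (924·4660 − 774·5500)/34684 = 12210/8671; β = (136·5500 − 774·924)/34684 = 8206/8671.

α = 1.408, β = 0.946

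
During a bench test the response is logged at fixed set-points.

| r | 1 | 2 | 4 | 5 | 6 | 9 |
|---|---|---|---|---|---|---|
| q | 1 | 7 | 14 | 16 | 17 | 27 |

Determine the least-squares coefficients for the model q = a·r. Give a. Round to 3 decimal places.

a = 3.043

Compute the Gram sums: Σr·r = 163.
For Aᵀq: Σr·q = 496.
Hence a = 496 / 163 ≈ 3.04294.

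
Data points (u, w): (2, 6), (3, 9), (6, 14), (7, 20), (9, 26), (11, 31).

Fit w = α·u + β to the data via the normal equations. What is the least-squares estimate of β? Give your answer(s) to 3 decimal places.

Compute the Gram sums: Σu·u = 300, Σu = 38, Σ1 = 6.
For Aᵀw: Σu·w = 838, Σw = 106.
So AᵀA·[α, β]ᵀ = Aᵀw: [[300, 38]; [38, 6]]·[α, β]ᵀ = [838, 106]ᵀ.
Determinant 300·6 − 38² = 356.
α = (838·6 − 38·106)/356 = 250/89; β = (300·106 − 38·838)/356 = -11/89.

β = -0.124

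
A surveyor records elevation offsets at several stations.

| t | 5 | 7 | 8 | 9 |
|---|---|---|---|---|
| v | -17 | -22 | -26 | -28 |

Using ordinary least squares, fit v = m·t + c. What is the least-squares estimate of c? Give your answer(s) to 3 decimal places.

c = -2.743

Setting ∂/∂m … = 0 gives: 219·m + 29·c = -699;  29·m + 4·c = -93.
Determinant 219·4 − 29² = 35.
m = ((-699)·4 − 29·(-93))/35 = -99/35; c = (219·(-93) − 29·(-699))/35 = -96/35.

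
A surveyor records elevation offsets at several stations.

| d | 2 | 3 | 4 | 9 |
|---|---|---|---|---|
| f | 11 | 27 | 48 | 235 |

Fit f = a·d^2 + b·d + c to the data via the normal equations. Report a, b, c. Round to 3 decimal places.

a = 2.696, b = 2.335, c = -4.398

The normal system MᵀM·[a, b, c]ᵀ = Mᵀf is [[6914, 828, 110]; [828, 110, 18]; [110, 18, 4]]·[a, b, c]ᵀ = [20090, 2410, 321]ᵀ.
Solving the 3×3 system (Gaussian elimination) gives a = 5101/1892, b = 4417/1892, c = -8321/1892.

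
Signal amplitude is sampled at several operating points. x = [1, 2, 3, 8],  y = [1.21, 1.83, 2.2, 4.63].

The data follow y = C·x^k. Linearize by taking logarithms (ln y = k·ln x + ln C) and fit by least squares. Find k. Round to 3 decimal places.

Let Y = ln y. Fitting Y = k·ln x + ln C by least squares:
Σln x = 3.8712, Σ(ln x)² = 6.0115, Σln y = 3.1160, Σln x·ln y = 4.4720.
Normal system: [[6.0115, 3.8712]; [3.8712, 4]]·[k, ln C]ᵀ = [4.4720, 3.1160]ᵀ.
Δ = 6.0115·4 − (3.8712)² = 9.0597; k = (4.4720·4 − 3.8712·3.1160)/9.0597 = 0.64299, ln C = (6.0115·3.1160 − 3.8712·4.4720)/9.0597 = 0.15670.

k = 0.643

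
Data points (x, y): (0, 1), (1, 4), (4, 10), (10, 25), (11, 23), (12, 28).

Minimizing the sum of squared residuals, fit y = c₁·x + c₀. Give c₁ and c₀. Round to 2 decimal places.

c₁ = 2.17, c₀ = 1.42

Entries of AᵀA: Σx·x = 382, Σx = 38, Σ1 = 6.
Moment sums: Σx·y = 883, Σy = 91.
AᵀA·[c₁, c₀]ᵀ = Aᵀy becomes [[382, 38]; [38, 6]]·[c₁, c₀]ᵀ = [883, 91]ᵀ.
Eliminating c₀: 6·(row 1) − 38·(row 2) gives 848·c₁ = 6·883 − 38·91 = 1840, so c₁ = 115/53.
Then c₀ = (91 − 38·(115/53))/6 = 151/106.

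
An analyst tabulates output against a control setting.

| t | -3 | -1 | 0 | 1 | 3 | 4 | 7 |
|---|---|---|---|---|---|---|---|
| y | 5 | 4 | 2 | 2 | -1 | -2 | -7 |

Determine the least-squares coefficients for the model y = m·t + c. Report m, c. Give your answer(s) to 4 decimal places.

m = -1.2068, c = 2.3249

With design matrix A, AᵀA = [[85, 11]; [11, 7]] and Aᵀy = [-77, 3]ᵀ.
Determinant 85·7 − 11² = 474.
m = ((-77)·7 − 11·3)/474 = -286/237; c = (85·3 − 11·(-77))/474 = 551/237.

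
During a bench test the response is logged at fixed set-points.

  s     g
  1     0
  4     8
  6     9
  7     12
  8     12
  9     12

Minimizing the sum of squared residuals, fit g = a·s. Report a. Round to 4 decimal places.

Sums needed: Σs·s = 247.
For Xᵀg: Σs·g = 374.
Normal equations: [[247]]·[a]ᵀ = [374]ᵀ.
Hence a = 374 / 247 ≈ 1.51417.

a = 1.5142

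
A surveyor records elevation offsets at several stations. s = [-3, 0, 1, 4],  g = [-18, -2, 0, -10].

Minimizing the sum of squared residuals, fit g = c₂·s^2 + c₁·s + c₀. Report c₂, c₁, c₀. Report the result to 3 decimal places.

c₂ = -1.083, c₁ = 2.243, c₀ = -1.580

XᵀX·[c₂, c₁, c₀]ᵀ = Xᵀg reads: 338·c₂ + 38·c₁ + 26·c₀ = -322;  38·c₂ + 26·c₁ + 2·c₀ = 14;  26·c₂ + 2·c₁ + 4·c₀ = -30.
(Σs^2·s^2 = 338, Σs^2·s = 38, Σs^2 = 26, Σs·s = 26, Σs = 2, Σ1 = 4, Σs^2·g = -322, Σs·g = 14, Σg = -30.)
Solving the 3×3 system (Gaussian elimination) gives c₂ = -13/12, c₁ = 673/300, c₀ = -79/50.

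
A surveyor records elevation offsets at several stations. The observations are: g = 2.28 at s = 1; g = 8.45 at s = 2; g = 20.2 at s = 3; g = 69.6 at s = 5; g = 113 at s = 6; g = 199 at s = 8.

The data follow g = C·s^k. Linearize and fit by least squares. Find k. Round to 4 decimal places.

Let Y = ln g. Fitting Y = k·ln s + ln C by least squares:
Σln s = 7.2724, Σ(ln s)² = 11.8122, Σln g = 20.2275, Σln s·ln g = 31.0873.
Equations: 11.8122·k + 7.2724·ln C = 31.0873;  7.2724·k + 6·ln C = 20.2275.
Slope k = (n·Σln s·ln g − Σln s·Σln g)/(n·Σ(ln s)² − (Σln s)²) = (6·31.0873 − 7.2724·20.2275)/17.9853 = 2.19188; ln C = (Σln g − k·Σln s)/n = 0.71455.

k = 2.1919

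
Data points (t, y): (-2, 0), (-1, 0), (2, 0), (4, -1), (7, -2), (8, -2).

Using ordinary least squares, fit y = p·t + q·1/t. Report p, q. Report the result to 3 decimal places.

p = -0.269, q = 0.518

The normal system MᵀM·[p, q]ᵀ = Mᵀy is [[138, 6]; [6, 5013/3136]]·[p, q]ᵀ = [-34, -11/14]ᵀ.
Eliminating q: (5013/3136)·(row 1) − 6·(row 2) gives (289449/1568)·p = (5013/3136)·(-34) − 6·(-11/14) = -77829/1568, so p = -25943/96483.
Then q = ((-11/14) − 6·(-25943/96483))/(5013/3136) = 49952/96483.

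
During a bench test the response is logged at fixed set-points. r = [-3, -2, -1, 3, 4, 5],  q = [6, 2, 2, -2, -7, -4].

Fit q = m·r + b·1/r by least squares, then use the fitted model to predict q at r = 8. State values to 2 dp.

Sums needed: Σr·r = 64, Σr·1/r = 6, Σ1/r·1/r = 5669/3600.
Moment sums: Σr·q = -78, Σ1/r·q = -493/60.
Normal equations: [[64, 6]; [6, 5669/3600]]·[m, b]ᵀ = [-78, -493/60]ᵀ.
det = 64·(5669/3600) − 6² = 14576/225.
m = ((-78)·(5669/3600) − 6·(-493/60))/(14576/225) = -132351/116608; b = (64·(-493/60) − 6·(-78))/(14576/225) = -3255/3644.
At r = 8: q̂ = (-132351/116608)·(8) + (-3255/3644)·(1/8) = -267957/29152.

q̂ = -9.19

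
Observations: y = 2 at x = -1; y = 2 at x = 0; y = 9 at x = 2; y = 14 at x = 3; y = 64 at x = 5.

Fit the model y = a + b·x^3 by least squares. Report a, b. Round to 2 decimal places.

a = 2.66, b = 0.49

Setting ∂/∂a … = 0 gives: 5·a + 159·b = 91;  159·a + 16419·b = 8448.
(Σ1 = 5, Σx^3 = 159, Σx^3·x^3 = 16419, Σy = 91, Σx^3·y = 8448.)
det = 5·16419 − 159² = 56814.
a = (91·16419 − 159·8448)/56814 = 50299/18938; b = (5·8448 − 159·91)/56814 = 9257/18938.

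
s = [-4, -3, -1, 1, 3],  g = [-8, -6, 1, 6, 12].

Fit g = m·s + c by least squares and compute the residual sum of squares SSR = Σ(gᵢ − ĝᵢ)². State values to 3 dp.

SSR = 0.848

Entries of MᵀM: Σs·s = 36, Σs = -4, Σ1 = 5.
Right-hand side: Σs·g = 91, Σg = 5.
Normal equations: [[36, -4]; [-4, 5]]·[m, c]ᵀ = [91, 5]ᵀ.
Eliminating c: 5·(row 1) − (-4)·(row 2) gives 164·m = 5·91 − (-4)·5 = 475, so m = 475/164.
Then c = (5 − (-4)·(475/164))/5 = 136/41.
Residuals: 11/41, -103/164, 95/164, -35/164, -1/164; SSR = 139/164.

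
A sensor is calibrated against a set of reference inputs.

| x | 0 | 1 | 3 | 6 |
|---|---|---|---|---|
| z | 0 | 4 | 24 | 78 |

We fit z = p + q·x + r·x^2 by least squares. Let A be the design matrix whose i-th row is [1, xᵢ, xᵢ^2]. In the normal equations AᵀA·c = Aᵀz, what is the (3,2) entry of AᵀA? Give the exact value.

244

Row 3 ↔ basis x^2, column 2 ↔ basis x, so (AᵀA)_{3,2} = Σᵢ (x^2)·(x) = (0)·(0) + (1)·(1) + (9)·(3) + (36)·(6) = 244.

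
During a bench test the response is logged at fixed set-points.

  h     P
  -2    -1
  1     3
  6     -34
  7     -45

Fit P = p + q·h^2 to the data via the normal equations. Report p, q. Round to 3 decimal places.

The normal equations are: 4·p + 90·q = -77;  90·p + 3714·q = -3430.
det = 4·3714 − 90² = 6756.
p = ((-77)·3714 − 90·(-3430))/6756 = 3787/1126; q = (4·(-3430) − 90·(-77))/6756 = -3395/3378.

p = 3.363, q = -1.005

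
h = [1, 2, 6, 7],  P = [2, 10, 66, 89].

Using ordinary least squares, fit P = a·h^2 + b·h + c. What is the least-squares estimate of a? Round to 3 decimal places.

a = 1.500

Entries of XᵀX: Σh^2·h^2 = 3714, Σh^2·h = 568, Σh^2 = 90, Σh·h = 90, Σh = 16, Σ1 = 4.
For XᵀP: Σh^2·P = 6779, Σh·P = 1041, ΣP = 167.
So XᵀX·[a, b, c]ᵀ = XᵀP: [[3714, 568, 90]; [568, 90, 16]; [90, 16, 4]]·[a, b, c]ᵀ = [6779, 1041, 167]ᵀ.
Solving the 3×3 system (Gaussian elimination) gives a = 3/2, b = 61/26, c = -18/13.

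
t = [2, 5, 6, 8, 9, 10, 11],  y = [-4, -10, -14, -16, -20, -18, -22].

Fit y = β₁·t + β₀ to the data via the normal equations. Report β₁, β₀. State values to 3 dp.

β₁ = -1.923, β₀ = -0.846

Compute the Gram sums: Σt·t = 431, Σt = 51, Σ1 = 7.
And Σt·y = -872, Σy = -104.
Normal equations: [[431, 51]; [51, 7]]·[β₁, β₀]ᵀ = [-872, -104]ᵀ.
Determinant 431·7 − 51² = 416.
β₁ = ((-872)·7 − 51·(-104))/416 = -25/13; β₀ = (431·(-104) − 51·(-872))/416 = -11/13.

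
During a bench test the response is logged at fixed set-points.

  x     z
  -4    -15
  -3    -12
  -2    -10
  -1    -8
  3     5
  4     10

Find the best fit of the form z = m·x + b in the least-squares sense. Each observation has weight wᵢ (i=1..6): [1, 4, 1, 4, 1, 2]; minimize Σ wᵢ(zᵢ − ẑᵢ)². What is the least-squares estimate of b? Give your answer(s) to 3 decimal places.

Sums needed: Σwᵢ·x·x = 101, Σwᵢ·x = -11, Σwᵢ·1 = 13.
And Σwᵢ·x·z = 351, Σwᵢ·z = -80.
AᵀWA·[m, b]ᵀ = AᵀWz becomes [[101, -11]; [-11, 13]]·[m, b]ᵀ = [351, -80]ᵀ.
Δ = 101·13 − (-11)² = 1192.
m = (351·13 − (-11)·(-80))/1192 = 3683/1192; b = (101·(-80) − (-11)·351)/1192 = -4219/1192.

b = -3.539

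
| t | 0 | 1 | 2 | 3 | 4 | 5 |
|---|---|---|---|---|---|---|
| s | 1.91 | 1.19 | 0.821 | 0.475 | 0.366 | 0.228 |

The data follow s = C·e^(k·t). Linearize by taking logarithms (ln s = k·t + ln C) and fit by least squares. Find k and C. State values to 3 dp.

k = -0.420, C = 1.853

Taking logs, ln s = k·t + ln C, so regress ln s on t.
Σt = 15.0000, Σ(t)² = 55.0000, Σln s = -2.6041, Σt·ln s = -13.8664.
Equations: 55.0000·k + 15.0000·ln C = -13.8664;  15.0000·k + 6·ln C = -2.6041.
Δ = 55.0000·6 − (15.0000)² = 105.0000; k = (-13.8664·6 − 15.0000·-2.6041)/105.0000 = -0.42034, ln C = (55.0000·-2.6041 − 15.0000·-13.8664)/105.0000 = 0.61683, so C = exp(0.61683) = 1.85305.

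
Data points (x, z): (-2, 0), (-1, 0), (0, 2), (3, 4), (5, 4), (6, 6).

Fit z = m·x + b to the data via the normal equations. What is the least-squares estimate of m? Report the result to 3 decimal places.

m = 0.705

With design matrix M, MᵀM = [[75, 11]; [11, 6]] and Mᵀz = [68, 16]ᵀ.
det = 75·6 − 11² = 329.
m = (68·6 − 11·16)/329 = 232/329; b = (75·16 − 11·68)/329 = 452/329.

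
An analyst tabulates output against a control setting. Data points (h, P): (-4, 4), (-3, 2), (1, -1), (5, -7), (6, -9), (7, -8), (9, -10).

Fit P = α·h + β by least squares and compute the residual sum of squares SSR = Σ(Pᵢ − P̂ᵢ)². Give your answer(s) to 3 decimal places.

XᵀX·[α, β]ᵀ = XᵀP reads: 217·α + 21·β = -258;  21·α + 7·β = -29.
Δ = 217·7 − 21² = 1078.
α = ((-258)·7 − 21·(-29))/1078 = -171/154; β = (217·(-29) − 21·(-258))/1078 = -125/154.
Residuals: 57/154, -40/77, 71/77, -7/11, -235/154, 45/77, 62/77; SSR = 767/154.

SSR = 4.981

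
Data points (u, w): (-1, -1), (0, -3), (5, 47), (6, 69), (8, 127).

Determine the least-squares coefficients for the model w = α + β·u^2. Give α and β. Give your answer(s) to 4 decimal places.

Normal-equation sums: Σ1 = 5, Σu^2 = 126, Σu^2·u^2 = 6018.
And Σw = 239, Σu^2·w = 11786.
Normal equations: [[5, 126]; [126, 6018]]·[α, β]ᵀ = [239, 11786]ᵀ.
det = 5·6018 − 126² = 14214.
α = (239·6018 − 126·11786)/14214 = -7789/2369; β = (5·11786 − 126·239)/14214 = 14408/7107.

α = -3.2879, β = 2.0273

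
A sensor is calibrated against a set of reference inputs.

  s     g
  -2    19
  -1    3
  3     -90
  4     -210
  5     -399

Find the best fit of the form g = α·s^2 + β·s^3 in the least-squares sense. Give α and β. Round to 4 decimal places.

α = -1.2055, β = -2.9561

Normal-equation sums: Σs^2·s^2 = 979, Σs^2·s^3 = 4359, Σs^3·s^3 = 20515.
Moment sums: Σs^2·g = -14066, Σs^3·g = -65900.
XᵀX·[α, β]ᵀ = Xᵀg becomes [[979, 4359]; [4359, 20515]]·[α, β]ᵀ = [-14066, -65900]ᵀ.
Determinant 979·20515 − 4359² = 1083304.
α = ((-14066)·20515 − 4359·(-65900))/1083304 = -652945/541652; β = (979·(-65900) − 4359·(-14066))/1083304 = -1601203/541652.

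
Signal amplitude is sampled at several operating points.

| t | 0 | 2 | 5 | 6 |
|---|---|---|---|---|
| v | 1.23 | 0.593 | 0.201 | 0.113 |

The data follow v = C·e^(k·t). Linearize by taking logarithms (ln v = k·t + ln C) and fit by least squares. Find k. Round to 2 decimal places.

k = -0.39

Let Y = ln v. Fitting Y = k·t + ln C by least squares:
Σt = 13.0000, Σ(t)² = 65.0000, Σln v = -4.1004, Σt·ln v = -22.1496.
Normal system: [[65.0000, 13.0000]; [13.0000, 4]]·[k, ln C]ᵀ = [-22.1496, -4.1004]ᵀ.
Solving (det = 91.0000): k = -0.38784, ln C = 0.23539.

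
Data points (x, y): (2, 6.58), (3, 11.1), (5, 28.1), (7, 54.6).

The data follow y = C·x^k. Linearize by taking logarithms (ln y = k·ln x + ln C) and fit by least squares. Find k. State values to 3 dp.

Taking logs, ln y = k·ln x + ln C, so regress ln y on ln x.
Sums: Σln x = 5.3471, Σ(ln x)² = 8.0643, Σln y = 11.6268, Σln x·ln y = 17.1026.
Normal system: [[8.0643, 5.3471]; [5.3471, 4]]·[k, ln C]ᵀ = [17.1026, 11.6268]ᵀ.
Δ = 8.0643·4 − (5.3471)² = 3.6655; k = (17.1026·4 − 5.3471·11.6268)/3.6655 = 1.70261, ln C = (8.0643·11.6268 − 5.3471·17.1026)/3.6655 = 0.63069.

k = 1.703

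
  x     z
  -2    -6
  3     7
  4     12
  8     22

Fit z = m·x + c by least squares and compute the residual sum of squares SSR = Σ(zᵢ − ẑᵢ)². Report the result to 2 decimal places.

SSR = 2.40

Setting ∂/∂m … = 0 gives: 93·m + 13·c = 257;  13·m + 4·c = 35.
(Σx·x = 93, Σx = 13, Σ1 = 4, Σx·z = 257, Σz = 35.)
Determinant 93·4 − 13² = 203.
m = (257·4 − 13·35)/203 = 573/203; c = (93·35 − 13·257)/203 = -86/203.
Residuals: 2/29, -212/203, 230/203, -32/203; SSR = 488/203.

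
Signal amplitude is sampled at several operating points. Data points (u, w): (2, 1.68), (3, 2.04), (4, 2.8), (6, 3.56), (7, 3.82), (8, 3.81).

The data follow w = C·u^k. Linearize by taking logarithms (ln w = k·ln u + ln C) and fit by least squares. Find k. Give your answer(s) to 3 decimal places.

With ln wᵢ as the transformed response and ln uᵢ as the regressor:
Sums: Σln u = 8.9952, Σ(ln u)² = 14.9303, Σln w = 6.2090, Σln u·ln w = 10.2348.
Normal system: [[14.9303, 8.9952]; [8.9952, 6]]·[k, ln C]ᵀ = [10.2348, 6.2090]ᵀ.
Solving (det = 8.6686): k = 0.64117, ln C = 0.07359.

k = 0.641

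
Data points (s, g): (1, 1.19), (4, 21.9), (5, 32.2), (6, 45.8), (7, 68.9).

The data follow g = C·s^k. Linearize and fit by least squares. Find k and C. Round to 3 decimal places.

Linearized form: ln g = k·ln s + ln C. From the 5 transformed points,
Σln s = 6.7334, Σ(ln s)² = 11.5091, Σln g = 14.7893, Σln s·ln g = 24.9553.
Normal system: [[11.5091, 6.7334]; [6.7334, 5]]·[k, ln C]ᵀ = [24.9553, 14.7893]ᵀ.
Δ = 11.5091·5 − (6.7334)² = 12.2067; k = (24.9553·5 − 6.7334·14.7893)/12.2067 = 2.06393, ln C = (11.5091·14.7893 − 6.7334·24.9553)/12.2067 = 0.17841, so C = exp(0.17841) = 1.19532.

k = 2.064, C = 1.195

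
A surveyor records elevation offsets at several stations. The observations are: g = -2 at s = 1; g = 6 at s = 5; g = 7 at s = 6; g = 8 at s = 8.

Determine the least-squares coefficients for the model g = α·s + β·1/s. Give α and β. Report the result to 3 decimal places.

The normal system MᵀM·[α, β]ᵀ = Mᵀg is [[126, 4]; [4, 15601/14400]]·[α, β]ᵀ = [134, 41/30]ᵀ.
Δ = 126·(15601/14400) − 4² = 96407/800.
α = (134·(15601/14400) − 4·(41/30))/(96407/800) = 553/477; β = (126·(41/30) − 4·134)/(96407/800) = -160/53.

α = 1.159, β = -3.019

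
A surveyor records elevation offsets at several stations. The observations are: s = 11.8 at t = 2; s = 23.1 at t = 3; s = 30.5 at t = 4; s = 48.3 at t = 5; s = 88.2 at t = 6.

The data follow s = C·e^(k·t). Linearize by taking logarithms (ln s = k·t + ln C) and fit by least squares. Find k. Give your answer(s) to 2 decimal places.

Taking logs, ln s = k·t + ln C, so regress ln s on t.
AᵀA = [[90.0000, 20.0000]; [20.0000, 5]], rhs = [74.2914, 17.3827]ᵀ  (here Σt = 20.0000, Σ(t)² = 90.0000, Σln s = 17.3827, Σt·ln s = 74.2914).
Slope k = (n·Σt·ln s − Σt·Σln s)/(n·Σ(t)² − (Σt)²) = (5·74.2914 − 20.0000·17.3827)/50.0000 = 0.47606; ln C = (Σln s − k·Σt)/n = 1.57229.

k = 0.48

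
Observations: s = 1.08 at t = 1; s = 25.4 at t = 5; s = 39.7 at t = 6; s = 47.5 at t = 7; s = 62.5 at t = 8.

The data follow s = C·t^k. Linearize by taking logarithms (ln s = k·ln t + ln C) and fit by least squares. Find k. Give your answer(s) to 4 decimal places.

Linearized form: ln s = k·ln t + ln C. From the 5 transformed points,
Over the data: Σln t = 7.4265, Σ(ln t)² = 13.9113, Σln s = 14.9890, Σln t·ln s = 27.9137.
Normal system: [[13.9113, 7.4265]; [7.4265, 5]]·[k, ln C]ᵀ = [27.9137, 14.9890]ᵀ.
Δ = 13.9113·5 − (7.4265)² = 14.4030; k = (27.9137·5 − 7.4265·14.9890)/14.4030 = 1.96155, ln C = (13.9113·14.9890 − 7.4265·27.9137)/14.4030 = 0.08429.

k = 1.9615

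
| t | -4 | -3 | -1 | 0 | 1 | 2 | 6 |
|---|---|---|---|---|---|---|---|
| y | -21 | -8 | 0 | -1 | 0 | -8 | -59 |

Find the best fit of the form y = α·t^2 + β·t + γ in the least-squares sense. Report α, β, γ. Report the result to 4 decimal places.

α = -1.5060, β = -0.9312, γ = 0.6905

Sums needed: Σt^2·t^2 = 1651, Σt^2·t = 133, Σt^2 = 67, Σt·t = 67, Σt = 1, Σ1 = 7.
And Σt^2·y = -2564, Σt·y = -262, Σy = -97.
Row-reducing yields α = -15307/10164, β = -3155/3388, γ = 29/42.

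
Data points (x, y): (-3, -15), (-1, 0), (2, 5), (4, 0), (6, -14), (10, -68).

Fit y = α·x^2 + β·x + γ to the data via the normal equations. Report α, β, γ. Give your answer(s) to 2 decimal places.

α = -1.03, β = 3.14, γ = 3.73

Sums needed: Σx^2·x^2 = 11650, Σx^2·x = 1260, Σx^2 = 166, Σx·x = 166, Σx = 18, Σ1 = 6.
And Σx^2·y = -7419, Σx·y = -709, Σy = -92.
Normal equations: [[11650, 1260, 166]; [1260, 166, 18]; [166, 18, 6]]·[α, β, γ]ᵀ = [-7419, -709, -92]ᵀ.
Solving the 3×3 system (Gaussian elimination) gives α = -323857/314666, β = 986863/314666, γ = 587288/157333.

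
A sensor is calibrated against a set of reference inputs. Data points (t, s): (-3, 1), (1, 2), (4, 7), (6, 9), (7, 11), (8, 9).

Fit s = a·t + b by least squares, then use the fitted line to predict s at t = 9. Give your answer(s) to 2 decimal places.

Compute the Gram sums: Σt·t = 175, Σt = 23, Σ1 = 6.
Right-hand side: Σt·s = 230, Σs = 39.
AᵀA·[a, b]ᵀ = Aᵀs becomes [[175, 23]; [23, 6]]·[a, b]ᵀ = [230, 39]ᵀ.
det = 175·6 − 23² = 521.
a = (230·6 − 23·39)/521 = 483/521; b = (175·39 − 23·230)/521 = 1535/521.
At t = 9: ŝ = (483/521)·(9) + (1535/521)·(1) = 5882/521.

ŝ = 11.29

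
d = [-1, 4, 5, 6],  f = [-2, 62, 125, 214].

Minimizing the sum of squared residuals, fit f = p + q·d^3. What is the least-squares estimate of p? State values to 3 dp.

p = -1.037

With design matrix A, AᵀA = [[4, 404]; [404, 66378]] and Aᵀf = [399, 65819]ᵀ.
det = 4·66378 − 404² = 102296.
p = (399·66378 − 404·65819)/102296 = -53027/51148; q = (4·65819 − 404·399)/102296 = 12760/12787.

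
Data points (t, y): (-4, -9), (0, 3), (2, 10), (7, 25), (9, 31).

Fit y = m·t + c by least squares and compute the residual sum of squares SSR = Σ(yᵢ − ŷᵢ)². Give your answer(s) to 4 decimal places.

SSR = 0.3682

Entries of AᵀA: Σt·t = 150, Σt = 14, Σ1 = 5.
Right-hand side: Σt·y = 510, Σy = 60.
Determinant 150·5 − 14² = 554.
m = (510·5 − 14·60)/554 = 855/277; c = (150·60 − 14·510)/554 = 930/277.
Residuals: -3/277, -99/277, 130/277, 10/277, -38/277; SSR = 102/277.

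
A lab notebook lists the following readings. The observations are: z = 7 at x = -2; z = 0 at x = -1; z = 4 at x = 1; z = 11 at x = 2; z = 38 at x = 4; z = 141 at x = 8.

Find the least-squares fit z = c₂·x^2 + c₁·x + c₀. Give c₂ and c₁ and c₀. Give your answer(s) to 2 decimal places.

Sums needed: Σx^2·x^2 = 4386, Σx^2·x = 576, Σx^2 = 90, Σx·x = 90, Σx = 12, Σ1 = 6.
For Mᵀz: Σx^2·z = 9708, Σx·z = 1292, Σz = 201.
Normal equations: [[4386, 576, 90]; [576, 90, 12]; [90, 12, 6]]·[c₂, c₁, c₀]ᵀ = [9708, 1292, 201]ᵀ.
Inverting the 3×3 Gram matrix, [c₂, c₁, c₀]ᵀ = [41/20, 391/330, 251/660]ᵀ.

c₂ = 2.05, c₁ = 1.18, c₀ = 0.38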